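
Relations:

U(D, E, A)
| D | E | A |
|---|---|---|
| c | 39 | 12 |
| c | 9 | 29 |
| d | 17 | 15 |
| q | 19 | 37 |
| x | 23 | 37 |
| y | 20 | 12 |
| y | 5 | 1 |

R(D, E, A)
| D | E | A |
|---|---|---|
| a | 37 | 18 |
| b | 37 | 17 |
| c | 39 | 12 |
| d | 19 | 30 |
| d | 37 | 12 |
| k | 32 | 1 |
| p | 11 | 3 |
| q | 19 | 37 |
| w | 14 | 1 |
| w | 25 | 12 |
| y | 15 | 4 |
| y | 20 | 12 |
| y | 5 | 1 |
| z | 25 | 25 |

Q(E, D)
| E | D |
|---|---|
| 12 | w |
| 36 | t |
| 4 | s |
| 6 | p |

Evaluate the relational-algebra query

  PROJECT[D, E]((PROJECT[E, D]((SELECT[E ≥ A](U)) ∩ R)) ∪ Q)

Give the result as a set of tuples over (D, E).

σ[E ≥ A]: keep tuples satisfying E ≥ A → {(c, 39, 12), (d, 17, 15), (y, 20, 12), (y, 5, 1)}
Taking the intersection: {(c, 39, 12), (y, 20, 12), (y, 5, 1)}
π[E, D]: project onto (E, D) → {(20, y), (39, c), (5, y)}
Taking the union: {(12, w), (20, y), (36, t), (39, c), (4, s), (5, y), (6, p)}
π[D, E]: project onto (D, E) → {(c, 39), (p, 6), (s, 4), (t, 36), (w, 12), (y, 20), (y, 5)}

{(c, 39), (p, 6), (s, 4), (t, 36), (w, 12), (y, 20), (y, 5)}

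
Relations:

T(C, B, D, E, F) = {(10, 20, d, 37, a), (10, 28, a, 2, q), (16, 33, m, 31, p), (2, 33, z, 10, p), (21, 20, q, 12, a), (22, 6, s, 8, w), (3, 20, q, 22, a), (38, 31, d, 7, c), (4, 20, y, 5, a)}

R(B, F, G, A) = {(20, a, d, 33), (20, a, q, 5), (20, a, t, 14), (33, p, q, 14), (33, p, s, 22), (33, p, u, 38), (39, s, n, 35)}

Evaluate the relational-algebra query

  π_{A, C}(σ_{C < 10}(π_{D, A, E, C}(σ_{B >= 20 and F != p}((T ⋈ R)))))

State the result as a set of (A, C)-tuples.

T ⋈ R (natural join on B, F): {(10, 20, d, 37, a, d, 33), (10, 20, d, 37, a, q, 5), (10, 20, d, 37, a, t, 14), (16, 33, m, 31, p, q, 14), (16, 33, m, 31, p, s, 22), (16, 33, m, 31, p, u, 38), (2, 33, z, 10, p, q, 14), (2, 33, z, 10, p, s, 22), (2, 33, z, 10, p, u, 38), (21, 20, q, 12, a, d, 33), (21, 20, q, 12, a, q, 5), (21, 20, q, 12, a, t, 14), (3, 20, q, 22, a, d, 33), (3, 20, q, 22, a, q, 5), (3, 20, q, 22, a, t, 14), (4, 20, y, 5, a, d, 33), (4, 20, y, 5, a, q, 5), (4, 20, y, 5, a, t, 14)}
Apply σ_{B >= 20 and F != p}; surviving tuples: {(10, 20, d, 37, a, d, 33), (10, 20, d, 37, a, q, 5), (10, 20, d, 37, a, t, 14), (21, 20, q, 12, a, d, 33), (21, 20, q, 12, a, q, 5), (21, 20, q, 12, a, t, 14), (3, 20, q, 22, a, d, 33), (3, 20, q, 22, a, q, 5), (3, 20, q, 22, a, t, 14), (4, 20, y, 5, a, d, 33), (4, 20, y, 5, a, q, 5), (4, 20, y, 5, a, t, 14)}
π_{D, A, E, C} gives {(d, 14, 37, 10), (d, 33, 37, 10), (d, 5, 37, 10), (q, 14, 12, 21), (q, 14, 22, 3), (q, 33, 12, 21), (q, 33, 22, 3), (q, 5, 12, 21), (q, 5, 22, 3), (y, 14, 5, 4), (y, 33, 5, 4), (y, 5, 5, 4)}.
Apply σ_{C < 10}; surviving tuples: {(q, 14, 22, 3), (q, 33, 22, 3), (q, 5, 22, 3), (y, 14, 5, 4), (y, 33, 5, 4), (y, 5, 5, 4)}
π_{A, C} gives {(14, 3), (14, 4), (33, 3), (33, 4), (5, 3), (5, 4)}.

{(14, 3), (14, 4), (33, 3), (33, 4), (5, 3), (5, 4)}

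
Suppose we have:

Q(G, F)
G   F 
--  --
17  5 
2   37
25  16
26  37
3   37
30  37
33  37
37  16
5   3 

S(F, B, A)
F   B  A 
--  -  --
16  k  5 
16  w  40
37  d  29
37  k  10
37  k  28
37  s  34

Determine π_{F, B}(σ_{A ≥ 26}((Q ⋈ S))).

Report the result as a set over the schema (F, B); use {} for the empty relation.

{(16, w), (37, d), (37, k), (37, s)}

Q ⋈ S (natural join on F): {(2, 37, d, 29), (2, 37, k, 10), (2, 37, k, 28), (2, 37, s, 34), (25, 16, k, 5), (25, 16, w, 40), (26, 37, d, 29), (26, 37, k, 10), (26, 37, k, 28), (26, 37, s, 34), (3, 37, d, 29), (3, 37, k, 10), (3, 37, k, 28), (3, 37, s, 34), (30, 37, d, 29), (30, 37, k, 10), (30, 37, k, 28), (30, 37, s, 34), (33, 37, d, 29), (33, 37, k, 10), (33, 37, k, 28), (33, 37, s, 34), (37, 16, k, 5), (37, 16, w, 40)}
Apply σ_{A ≥ 26}; surviving tuples: {(2, 37, d, 29), (2, 37, k, 28), (2, 37, s, 34), (25, 16, w, 40), (26, 37, d, 29), (26, 37, k, 28), (26, 37, s, 34), (3, 37, d, 29), (3, 37, k, 28), (3, 37, s, 34), (30, 37, d, 29), (30, 37, k, 28), (30, 37, s, 34), (33, 37, d, 29), (33, 37, k, 28), (33, 37, s, 34), (37, 16, w, 40)}
π[F, B]: project onto (F, B) (13 duplicate(s) eliminated) → {(16, w), (37, d), (37, k), (37, s)}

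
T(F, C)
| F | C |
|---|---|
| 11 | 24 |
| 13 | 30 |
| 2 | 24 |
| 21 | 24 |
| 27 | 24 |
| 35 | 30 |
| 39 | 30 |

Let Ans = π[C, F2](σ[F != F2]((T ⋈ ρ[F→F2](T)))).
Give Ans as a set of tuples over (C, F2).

ρ[F→F2]: schema becomes (F2, C); tuples unchanged.
Natural join on C: {(11, 24, 11), (11, 24, 2), (11, 24, 21), (11, 24, 27), (13, 30, 13), (13, 30, 35), (13, 30, 39), (2, 24, 11), (2, 24, 2), (2, 24, 21), (2, 24, 27), (21, 24, 11), (21, 24, 2), (21, 24, 21), (21, 24, 27), (27, 24, 11), (27, 24, 2), (27, 24, 21), (27, 24, 27), (35, 30, 13), (35, 30, 35), (35, 30, 39), (39, 30, 13), (39, 30, 35), (39, 30, 39)}
σ[F != F2]: keep tuples satisfying F != F2 → {(11, 24, 2), (11, 24, 21), (11, 24, 27), (13, 30, 35), (13, 30, 39), (2, 24, 11), (2, 24, 21), (2, 24, 27), (21, 24, 11), (21, 24, 2), (21, 24, 27), (27, 24, 11), (27, 24, 2), (27, 24, 21), (35, 30, 13), (35, 30, 39), (39, 30, 13), (39, 30, 35)}
Keep only column(s) C, F2 (11 duplicate(s) eliminated): {(24, 11), (24, 2), (24, 21), (24, 27), (30, 13), (30, 35), (30, 39)}

{(24, 11), (24, 2), (24, 21), (24, 27), (30, 13), (30, 35), (30, 39)}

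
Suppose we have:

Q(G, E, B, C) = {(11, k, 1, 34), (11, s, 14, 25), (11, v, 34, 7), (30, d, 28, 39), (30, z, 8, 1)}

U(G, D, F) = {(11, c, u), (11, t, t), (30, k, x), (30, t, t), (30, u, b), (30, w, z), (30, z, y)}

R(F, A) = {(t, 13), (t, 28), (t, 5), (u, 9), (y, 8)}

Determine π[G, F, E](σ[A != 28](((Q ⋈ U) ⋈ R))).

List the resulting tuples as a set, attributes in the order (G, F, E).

{(11, t, k), (11, t, s), (11, t, v), (11, u, k), (11, u, s), (11, u, v), (30, t, d), (30, t, z), (30, y, d), (30, y, z)}

Q ⋈ U (natural join on G): {(11, k, 1, 34, c, u), (11, k, 1, 34, t, t), (11, s, 14, 25, c, u), (11, s, 14, 25, t, t), (11, v, 34, 7, c, u), (11, v, 34, 7, t, t), (30, d, 28, 39, k, x), (30, d, 28, 39, t, t), (30, d, 28, 39, u, b), (30, d, 28, 39, w, z), (30, d, 28, 39, z, y), (30, z, 8, 1, k, x), (30, z, 8, 1, t, t), (30, z, 8, 1, u, b), (30, z, 8, 1, w, z), (30, z, 8, 1, z, y)}
(Q ⋈ U) ⋈ R (natural join on F): {(11, k, 1, 34, c, u, 9), (11, k, 1, 34, t, t, 13), (11, k, 1, 34, t, t, 28), (11, k, 1, 34, t, t, 5), (11, s, 14, 25, c, u, 9), (11, s, 14, 25, t, t, 13), (11, s, 14, 25, t, t, 28), (11, s, 14, 25, t, t, 5), (11, v, 34, 7, c, u, 9), (11, v, 34, 7, t, t, 13), (11, v, 34, 7, t, t, 28), (11, v, 34, 7, t, t, 5), (30, d, 28, 39, t, t, 13), (30, d, 28, 39, t, t, 28), (30, d, 28, 39, t, t, 5), (30, d, 28, 39, z, y, 8), (30, z, 8, 1, t, t, 13), (30, z, 8, 1, t, t, 28), (30, z, 8, 1, t, t, 5), (30, z, 8, 1, z, y, 8)}
Filtering on A != 28 leaves {(11, k, 1, 34, c, u, 9), (11, k, 1, 34, t, t, 13), (11, k, 1, 34, t, t, 5), (11, s, 14, 25, c, u, 9), (11, s, 14, 25, t, t, 13), (11, s, 14, 25, t, t, 5), (11, v, 34, 7, c, u, 9), (11, v, 34, 7, t, t, 13), (11, v, 34, 7, t, t, 5), (30, d, 28, 39, t, t, 13), (30, d, 28, 39, t, t, 5), (30, d, 28, 39, z, y, 8), (30, z, 8, 1, t, t, 13), (30, z, 8, 1, t, t, 5), (30, z, 8, 1, z, y, 8)}.
Keep only column(s) G, F, E (5 duplicate(s) eliminated): {(11, t, k), (11, t, s), (11, t, v), (11, u, k), (11, u, s), (11, u, v), (30, t, d), (30, t, z), (30, y, d), (30, y, z)}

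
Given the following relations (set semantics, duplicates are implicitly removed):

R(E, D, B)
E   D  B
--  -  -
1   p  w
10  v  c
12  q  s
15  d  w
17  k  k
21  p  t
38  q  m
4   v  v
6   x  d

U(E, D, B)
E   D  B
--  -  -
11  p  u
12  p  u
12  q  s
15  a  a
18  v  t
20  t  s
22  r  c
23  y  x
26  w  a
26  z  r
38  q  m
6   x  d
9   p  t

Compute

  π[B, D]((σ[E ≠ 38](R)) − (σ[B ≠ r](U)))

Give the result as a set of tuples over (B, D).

{(c, v), (k, k), (t, p), (v, v), (w, d), (w, p)}

Filtering on E ≠ 38 leaves {(1, p, w), (10, v, c), (12, q, s), (15, d, w), (17, k, k), (21, p, t), (4, v, v), (6, x, d)}.
Filtering on B ≠ r leaves {(11, p, u), (12, p, u), (12, q, s), (15, a, a), (18, v, t), (20, t, s), (22, r, c), (23, y, x), (26, w, a), (38, q, m), (6, x, d), (9, p, t)}.
Taking the difference: {(1, p, w), (10, v, c), (15, d, w), (17, k, k), (21, p, t), (4, v, v)}
Projecting to B, D: {(c, v), (k, k), (t, p), (v, v), (w, d), (w, p)}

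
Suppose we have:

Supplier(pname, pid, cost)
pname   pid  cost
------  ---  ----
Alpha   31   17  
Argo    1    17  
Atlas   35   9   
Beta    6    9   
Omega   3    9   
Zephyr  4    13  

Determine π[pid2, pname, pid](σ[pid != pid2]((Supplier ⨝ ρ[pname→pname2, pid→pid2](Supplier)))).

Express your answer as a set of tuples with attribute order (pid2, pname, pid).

{(1, Alpha, 31), (3, Atlas, 35), (3, Beta, 6), (31, Argo, 1), (35, Beta, 6), (35, Omega, 3), (6, Atlas, 35), (6, Omega, 3)}

ρ[pname→pname2, pid→pid2]: schema becomes (pname2, pid2, cost); tuples unchanged.
Joining Supplier and ρ[pname→pname2, pid→pid2](Supplier) on cost yields {(Alpha, 31, 17, Alpha, 31), (Alpha, 31, 17, Argo, 1), (Argo, 1, 17, Alpha, 31), (Argo, 1, 17, Argo, 1), (Atlas, 35, 9, Atlas, 35), (Atlas, 35, 9, Beta, 6), (Atlas, 35, 9, Omega, 3), (Beta, 6, 9, Atlas, 35), (Beta, 6, 9, Beta, 6), (Beta, 6, 9, Omega, 3), (Omega, 3, 9, Atlas, 35), (Omega, 3, 9, Beta, 6), (Omega, 3, 9, Omega, 3), (Zephyr, 4, 13, Zephyr, 4)}.
Selection pid != pid2: {(Alpha, 31, 17, Argo, 1), (Argo, 1, 17, Alpha, 31), (Atlas, 35, 9, Beta, 6), (Atlas, 35, 9, Omega, 3), (Beta, 6, 9, Atlas, 35), (Beta, 6, 9, Omega, 3), (Omega, 3, 9, Atlas, 35), (Omega, 3, 9, Beta, 6)}
Projecting to pid2, pname, pid: {(1, Alpha, 31), (3, Atlas, 35), (3, Beta, 6), (31, Argo, 1), (35, Beta, 6), (35, Omega, 3), (6, Atlas, 35), (6, Omega, 3)}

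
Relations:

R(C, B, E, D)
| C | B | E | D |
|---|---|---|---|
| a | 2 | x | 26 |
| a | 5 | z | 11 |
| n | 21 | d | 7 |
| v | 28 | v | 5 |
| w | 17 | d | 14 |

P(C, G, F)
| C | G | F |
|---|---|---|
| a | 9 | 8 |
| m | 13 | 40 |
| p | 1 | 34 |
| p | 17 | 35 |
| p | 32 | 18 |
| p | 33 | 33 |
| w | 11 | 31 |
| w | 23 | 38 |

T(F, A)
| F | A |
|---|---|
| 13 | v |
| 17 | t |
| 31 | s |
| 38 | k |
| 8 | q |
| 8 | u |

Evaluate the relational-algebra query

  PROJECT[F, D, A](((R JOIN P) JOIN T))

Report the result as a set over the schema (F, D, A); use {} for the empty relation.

R ⋈ P (natural join on C): {(a, 2, x, 26, 9, 8), (a, 5, z, 11, 9, 8), (w, 17, d, 14, 11, 31), (w, 17, d, 14, 23, 38)}
(R JOIN P) ⋈ T (natural join on F): {(a, 2, x, 26, 9, 8, q), (a, 2, x, 26, 9, 8, u), (a, 5, z, 11, 9, 8, q), (a, 5, z, 11, 9, 8, u), (w, 17, d, 14, 11, 31, s), (w, 17, d, 14, 23, 38, k)}
π[F, D, A]: project onto (F, D, A) → {(31, 14, s), (38, 14, k), (8, 11, q), (8, 11, u), (8, 26, q), (8, 26, u)}

{(31, 14, s), (38, 14, k), (8, 11, q), (8, 11, u), (8, 26, q), (8, 26, u)}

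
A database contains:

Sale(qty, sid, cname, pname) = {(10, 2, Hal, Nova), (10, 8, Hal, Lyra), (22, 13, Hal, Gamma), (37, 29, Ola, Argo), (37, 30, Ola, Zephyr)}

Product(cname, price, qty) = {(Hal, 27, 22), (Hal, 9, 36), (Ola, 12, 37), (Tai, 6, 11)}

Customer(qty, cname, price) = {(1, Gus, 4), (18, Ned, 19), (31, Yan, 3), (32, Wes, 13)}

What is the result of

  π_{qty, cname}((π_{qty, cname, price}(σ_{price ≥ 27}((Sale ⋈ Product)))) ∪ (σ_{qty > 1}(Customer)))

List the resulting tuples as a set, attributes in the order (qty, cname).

{(18, Ned), (22, Hal), (31, Yan), (32, Wes)}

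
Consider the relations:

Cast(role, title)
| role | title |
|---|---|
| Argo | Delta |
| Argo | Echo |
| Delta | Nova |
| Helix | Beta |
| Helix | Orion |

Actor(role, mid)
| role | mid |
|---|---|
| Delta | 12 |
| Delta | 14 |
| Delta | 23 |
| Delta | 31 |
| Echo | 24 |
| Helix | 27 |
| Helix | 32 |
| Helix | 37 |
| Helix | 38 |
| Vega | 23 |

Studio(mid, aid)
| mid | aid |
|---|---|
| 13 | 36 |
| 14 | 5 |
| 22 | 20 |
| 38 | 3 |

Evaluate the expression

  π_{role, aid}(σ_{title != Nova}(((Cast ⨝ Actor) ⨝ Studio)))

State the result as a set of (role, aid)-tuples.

Joining Cast and Actor on role yields {(Delta, Nova, 12), (Delta, Nova, 14), (Delta, Nova, 23), (Delta, Nova, 31), (Helix, Beta, 27), (Helix, Beta, 32), (Helix, Beta, 37), (Helix, Beta, 38), (Helix, Orion, 27), (Helix, Orion, 32), (Helix, Orion, 37), (Helix, Orion, 38)}.
Joining (Cast ⨝ Actor) and Studio on mid yields {(Delta, Nova, 14, 5), (Helix, Beta, 38, 3), (Helix, Orion, 38, 3)}.
Apply σ_{title != Nova}; surviving tuples: {(Helix, Beta, 38, 3), (Helix, Orion, 38, 3)}
π_{role, aid} gives {(Helix, 3)} (1 duplicate(s) eliminated).

{(Helix, 3)}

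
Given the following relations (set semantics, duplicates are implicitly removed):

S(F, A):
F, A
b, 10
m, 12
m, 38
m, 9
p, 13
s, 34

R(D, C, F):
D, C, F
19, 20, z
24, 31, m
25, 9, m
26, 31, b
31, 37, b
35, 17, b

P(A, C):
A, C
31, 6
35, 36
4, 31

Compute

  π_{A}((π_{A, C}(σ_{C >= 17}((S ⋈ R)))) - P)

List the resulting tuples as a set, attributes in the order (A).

S ⋈ R (natural join on F): {(b, 10, 26, 31), (b, 10, 31, 37), (b, 10, 35, 17), (m, 12, 24, 31), (m, 12, 25, 9), (m, 38, 24, 31), (m, 38, 25, 9), (m, 9, 24, 31), (m, 9, 25, 9)}
Apply σ_{C >= 17}; surviving tuples: {(b, 10, 26, 31), (b, 10, 31, 37), (b, 10, 35, 17), (m, 12, 24, 31), (m, 38, 24, 31), (m, 9, 24, 31)}
π_{A, C} gives {(10, 17), (10, 31), (10, 37), (12, 31), (38, 31), (9, 31)}.
Difference: {(10, 17), (10, 31), (10, 37), (12, 31), (38, 31), (9, 31)} with {(31, 6), (35, 36), (4, 31)} → {(10, 17), (10, 31), (10, 37), (12, 31), (38, 31), (9, 31)}
π_{A} gives {10, 12, 38, 9} (2 duplicate(s) eliminated).

{10, 12, 38, 9}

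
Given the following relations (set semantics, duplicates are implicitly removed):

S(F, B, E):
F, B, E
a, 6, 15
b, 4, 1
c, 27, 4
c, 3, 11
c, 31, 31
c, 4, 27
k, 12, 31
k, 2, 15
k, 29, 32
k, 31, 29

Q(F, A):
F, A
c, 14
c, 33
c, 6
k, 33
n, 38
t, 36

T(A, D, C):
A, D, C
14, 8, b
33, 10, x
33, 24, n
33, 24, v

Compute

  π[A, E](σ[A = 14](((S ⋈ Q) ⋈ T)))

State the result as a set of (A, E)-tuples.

S ⋈ Q (natural join on F): {(c, 27, 4, 14), (c, 27, 4, 33), (c, 27, 4, 6), (c, 3, 11, 14), (c, 3, 11, 33), (c, 3, 11, 6), (c, 31, 31, 14), (c, 31, 31, 33), (c, 31, 31, 6), (c, 4, 27, 14), (c, 4, 27, 33), (c, 4, 27, 6), (k, 12, 31, 33), (k, 2, 15, 33), (k, 29, 32, 33), (k, 31, 29, 33)}
(S ⋈ Q) ⋈ T (natural join on A): {(c, 27, 4, 14, 8, b), (c, 27, 4, 33, 10, x), (c, 27, 4, 33, 24, n), (c, 27, 4, 33, 24, v), (c, 3, 11, 14, 8, b), (c, 3, 11, 33, 10, x), (c, 3, 11, 33, 24, n), (c, 3, 11, 33, 24, v), (c, 31, 31, 14, 8, b), (c, 31, 31, 33, 10, x), (c, 31, 31, 33, 24, n), (c, 31, 31, 33, 24, v), (c, 4, 27, 14, 8, b), (c, 4, 27, 33, 10, x), (c, 4, 27, 33, 24, n), (c, 4, 27, 33, 24, v), (k, 12, 31, 33, 10, x), (k, 12, 31, 33, 24, n), (k, 12, 31, 33, 24, v), (k, 2, 15, 33, 10, x), (k, 2, 15, 33, 24, n), (k, 2, 15, 33, 24, v), (k, 29, 32, 33, 10, x), (k, 29, 32, 33, 24, n), (k, 29, 32, 33, 24, v), (k, 31, 29, 33, 10, x), (k, 31, 29, 33, 24, n), (k, 31, 29, 33, 24, v)}
Filtering on A = 14 leaves {(c, 27, 4, 14, 8, b), (c, 3, 11, 14, 8, b), (c, 31, 31, 14, 8, b), (c, 4, 27, 14, 8, b)}.
Keep only column(s) A, E: {(14, 11), (14, 27), (14, 31), (14, 4)}

{(14, 11), (14, 27), (14, 31), (14, 4)}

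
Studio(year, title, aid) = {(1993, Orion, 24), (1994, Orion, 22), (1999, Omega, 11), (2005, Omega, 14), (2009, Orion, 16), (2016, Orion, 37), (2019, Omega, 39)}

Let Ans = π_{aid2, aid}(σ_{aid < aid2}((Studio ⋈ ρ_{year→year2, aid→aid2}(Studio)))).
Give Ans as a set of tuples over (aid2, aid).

{(14, 11), (22, 16), (24, 16), (24, 22), (37, 16), (37, 22), (37, 24), (39, 11), (39, 14)}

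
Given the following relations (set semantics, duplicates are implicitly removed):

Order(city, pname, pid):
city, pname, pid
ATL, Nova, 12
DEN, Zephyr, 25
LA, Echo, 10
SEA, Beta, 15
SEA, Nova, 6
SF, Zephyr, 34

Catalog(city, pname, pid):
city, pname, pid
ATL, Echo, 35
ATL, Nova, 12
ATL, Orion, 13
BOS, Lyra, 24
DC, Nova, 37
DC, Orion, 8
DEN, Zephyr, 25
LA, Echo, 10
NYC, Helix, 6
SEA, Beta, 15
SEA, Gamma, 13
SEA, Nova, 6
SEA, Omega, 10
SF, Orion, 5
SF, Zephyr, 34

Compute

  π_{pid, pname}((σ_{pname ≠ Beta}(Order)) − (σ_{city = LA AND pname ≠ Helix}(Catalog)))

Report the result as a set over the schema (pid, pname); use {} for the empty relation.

{(12, Nova), (25, Zephyr), (34, Zephyr), (6, Nova)}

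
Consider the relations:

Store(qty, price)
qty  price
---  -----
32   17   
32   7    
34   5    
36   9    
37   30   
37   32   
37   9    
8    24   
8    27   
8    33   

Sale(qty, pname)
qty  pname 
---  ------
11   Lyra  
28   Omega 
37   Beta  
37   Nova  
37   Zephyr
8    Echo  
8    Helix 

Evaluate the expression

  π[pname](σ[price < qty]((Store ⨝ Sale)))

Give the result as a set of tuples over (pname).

Joining Store and Sale on qty yields {(37, 30, Beta), (37, 30, Nova), (37, 30, Zephyr), (37, 32, Beta), (37, 32, Nova), (37, 32, Zephyr), (37, 9, Beta), (37, 9, Nova), (37, 9, Zephyr), (8, 24, Echo), (8, 24, Helix), (8, 27, Echo), (8, 27, Helix), (8, 33, Echo), (8, 33, Helix)}.
Selection price < qty: {(37, 30, Beta), (37, 30, Nova), (37, 30, Zephyr), (37, 32, Beta), (37, 32, Nova), (37, 32, Zephyr), (37, 9, Beta), (37, 9, Nova), (37, 9, Zephyr)}
Projecting to pname (6 duplicate(s) eliminated): {Beta, Nova, Zephyr}

{Beta, Nova, Zephyr}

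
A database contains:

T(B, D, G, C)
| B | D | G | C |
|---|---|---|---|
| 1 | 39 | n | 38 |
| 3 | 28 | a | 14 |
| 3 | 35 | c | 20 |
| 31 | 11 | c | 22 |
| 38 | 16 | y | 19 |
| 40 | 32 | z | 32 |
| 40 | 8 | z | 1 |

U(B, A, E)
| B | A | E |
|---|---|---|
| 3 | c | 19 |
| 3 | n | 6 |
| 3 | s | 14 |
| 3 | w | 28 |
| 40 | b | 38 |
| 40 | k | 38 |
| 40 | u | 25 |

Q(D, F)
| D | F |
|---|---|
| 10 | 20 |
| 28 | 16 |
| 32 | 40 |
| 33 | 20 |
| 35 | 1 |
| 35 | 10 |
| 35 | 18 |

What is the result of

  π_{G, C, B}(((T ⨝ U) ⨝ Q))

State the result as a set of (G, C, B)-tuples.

{(a, 14, 3), (c, 20, 3), (z, 32, 40)}

Joining T and U on B yields {(3, 28, a, 14, c, 19), (3, 28, a, 14, n, 6), (3, 28, a, 14, s, 14), (3, 28, a, 14, w, 28), (3, 35, c, 20, c, 19), (3, 35, c, 20, n, 6), (3, 35, c, 20, s, 14), (3, 35, c, 20, w, 28), (40, 32, z, 32, b, 38), (40, 32, z, 32, k, 38), (40, 32, z, 32, u, 25), (40, 8, z, 1, b, 38), (40, 8, z, 1, k, 38), (40, 8, z, 1, u, 25)}.
Joining (T ⨝ U) and Q on D yields {(3, 28, a, 14, c, 19, 16), (3, 28, a, 14, n, 6, 16), (3, 28, a, 14, s, 14, 16), (3, 28, a, 14, w, 28, 16), (3, 35, c, 20, c, 19, 1), (3, 35, c, 20, c, 19, 10), (3, 35, c, 20, c, 19, 18), (3, 35, c, 20, n, 6, 1), (3, 35, c, 20, n, 6, 10), (3, 35, c, 20, n, 6, 18), (3, 35, c, 20, s, 14, 1), (3, 35, c, 20, s, 14, 10), (3, 35, c, 20, s, 14, 18), (3, 35, c, 20, w, 28, 1), (3, 35, c, 20, w, 28, 10), (3, 35, c, 20, w, 28, 18), (40, 32, z, 32, b, 38, 40), (40, 32, z, 32, k, 38, 40), (40, 32, z, 32, u, 25, 40)}.
Projecting to G, C, B (16 duplicate(s) eliminated): {(a, 14, 3), (c, 20, 3), (z, 32, 40)}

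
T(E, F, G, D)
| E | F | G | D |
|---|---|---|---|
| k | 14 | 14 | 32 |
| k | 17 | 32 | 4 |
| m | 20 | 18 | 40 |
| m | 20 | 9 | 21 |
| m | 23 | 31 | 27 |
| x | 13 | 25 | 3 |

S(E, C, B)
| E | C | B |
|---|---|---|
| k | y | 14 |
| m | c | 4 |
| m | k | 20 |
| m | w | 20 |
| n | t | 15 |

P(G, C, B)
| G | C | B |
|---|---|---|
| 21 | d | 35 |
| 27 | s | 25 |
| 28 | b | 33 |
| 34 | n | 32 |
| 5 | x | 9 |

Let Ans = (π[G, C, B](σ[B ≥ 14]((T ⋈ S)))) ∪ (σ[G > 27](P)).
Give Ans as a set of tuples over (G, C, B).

{(14, y, 14), (18, k, 20), (18, w, 20), (28, b, 33), (31, k, 20), (31, w, 20), (32, y, 14), (34, n, 32), (9, k, 20), (9, w, 20)}

Natural join on E: {(k, 14, 14, 32, y, 14), (k, 17, 32, 4, y, 14), (m, 20, 18, 40, c, 4), (m, 20, 18, 40, k, 20), (m, 20, 18, 40, w, 20), (m, 20, 9, 21, c, 4), (m, 20, 9, 21, k, 20), (m, 20, 9, 21, w, 20), (m, 23, 31, 27, c, 4), (m, 23, 31, 27, k, 20), (m, 23, 31, 27, w, 20)}
Apply σ_{B ≥ 14}; surviving tuples: {(k, 14, 14, 32, y, 14), (k, 17, 32, 4, y, 14), (m, 20, 18, 40, k, 20), (m, 20, 18, 40, w, 20), (m, 20, 9, 21, k, 20), (m, 20, 9, 21, w, 20), (m, 23, 31, 27, k, 20), (m, 23, 31, 27, w, 20)}
Keep only column(s) G, C, B: {(14, y, 14), (18, k, 20), (18, w, 20), (31, k, 20), (31, w, 20), (32, y, 14), (9, k, 20), (9, w, 20)}
Apply σ_{G > 27}; surviving tuples: {(28, b, 33), (34, n, 32)}
Set union of the two operands is {(14, y, 14), (18, k, 20), (18, w, 20), (28, b, 33), (31, k, 20), (31, w, 20), (32, y, 14), (34, n, 32), (9, k, 20), (9, w, 20)}.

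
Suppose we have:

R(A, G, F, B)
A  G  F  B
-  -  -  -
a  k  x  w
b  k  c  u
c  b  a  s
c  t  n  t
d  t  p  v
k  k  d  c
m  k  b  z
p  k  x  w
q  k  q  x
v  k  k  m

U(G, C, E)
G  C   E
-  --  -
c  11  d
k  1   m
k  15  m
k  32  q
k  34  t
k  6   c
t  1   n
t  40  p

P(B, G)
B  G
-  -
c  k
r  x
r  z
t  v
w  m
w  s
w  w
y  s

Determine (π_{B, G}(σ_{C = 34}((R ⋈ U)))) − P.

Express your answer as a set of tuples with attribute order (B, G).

R ⋈ U (natural join on G): {(a, k, x, w, 1, m), (a, k, x, w, 15, m), (a, k, x, w, 32, q), (a, k, x, w, 34, t), (a, k, x, w, 6, c), (b, k, c, u, 1, m), (b, k, c, u, 15, m), (b, k, c, u, 32, q), (b, k, c, u, 34, t), (b, k, c, u, 6, c), (c, t, n, t, 1, n), (c, t, n, t, 40, p), (d, t, p, v, 1, n), (d, t, p, v, 40, p), (k, k, d, c, 1, m), (k, k, d, c, 15, m), (k, k, d, c, 32, q), (k, k, d, c, 34, t), (k, k, d, c, 6, c), (m, k, b, z, 1, m), (m, k, b, z, 15, m), (m, k, b, z, 32, q), (m, k, b, z, 34, t), (m, k, b, z, 6, c), (p, k, x, w, 1, m), (p, k, x, w, 15, m), (p, k, x, w, 32, q), (p, k, x, w, 34, t), (p, k, x, w, 6, c), (q, k, q, x, 1, m), (q, k, q, x, 15, m), (q, k, q, x, 32, q), (q, k, q, x, 34, t), (q, k, q, x, 6, c), (v, k, k, m, 1, m), (v, k, k, m, 15, m), (v, k, k, m, 32, q), (v, k, k, m, 34, t), (v, k, k, m, 6, c)}
Selection C = 34: {(a, k, x, w, 34, t), (b, k, c, u, 34, t), (k, k, d, c, 34, t), (m, k, b, z, 34, t), (p, k, x, w, 34, t), (q, k, q, x, 34, t), (v, k, k, m, 34, t)}
π[B, G]: project onto (B, G) (1 duplicate(s) eliminated) → {(c, k), (m, k), (u, k), (w, k), (x, k), (z, k)}
Difference: {(c, k), (m, k), (u, k), (w, k), (x, k), (z, k)} with {(c, k), (r, x), (r, z), (t, v), (w, m), (w, s), (w, w), (y, s)} → {(m, k), (u, k), (w, k), (x, k), (z, k)}

{(m, k), (u, k), (w, k), (x, k), (z, k)}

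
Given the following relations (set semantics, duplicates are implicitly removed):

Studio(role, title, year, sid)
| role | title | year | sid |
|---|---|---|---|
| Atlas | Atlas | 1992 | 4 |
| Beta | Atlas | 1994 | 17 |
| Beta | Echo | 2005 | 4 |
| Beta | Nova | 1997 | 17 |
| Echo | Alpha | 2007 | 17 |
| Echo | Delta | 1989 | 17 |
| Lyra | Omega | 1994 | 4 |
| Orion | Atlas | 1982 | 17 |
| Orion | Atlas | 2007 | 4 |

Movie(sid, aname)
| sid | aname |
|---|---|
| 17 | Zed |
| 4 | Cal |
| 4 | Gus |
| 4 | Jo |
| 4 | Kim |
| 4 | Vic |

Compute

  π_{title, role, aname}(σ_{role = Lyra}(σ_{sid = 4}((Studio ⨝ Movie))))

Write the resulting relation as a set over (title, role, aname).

Joining Studio and Movie on sid yields {(Atlas, Atlas, 1992, 4, Cal), (Atlas, Atlas, 1992, 4, Gus), (Atlas, Atlas, 1992, 4, Jo), (Atlas, Atlas, 1992, 4, Kim), (Atlas, Atlas, 1992, 4, Vic), (Beta, Atlas, 1994, 17, Zed), (Beta, Echo, 2005, 4, Cal), (Beta, Echo, 2005, 4, Gus), (Beta, Echo, 2005, 4, Jo), (Beta, Echo, 2005, 4, Kim), (Beta, Echo, 2005, 4, Vic), (Beta, Nova, 1997, 17, Zed), (Echo, Alpha, 2007, 17, Zed), (Echo, Delta, 1989, 17, Zed), (Lyra, Omega, 1994, 4, Cal), (Lyra, Omega, 1994, 4, Gus), (Lyra, Omega, 1994, 4, Jo), (Lyra, Omega, 1994, 4, Kim), (Lyra, Omega, 1994, 4, Vic), (Orion, Atlas, 1982, 17, Zed), (Orion, Atlas, 2007, 4, Cal), (Orion, Atlas, 2007, 4, Gus), (Orion, Atlas, 2007, 4, Jo), (Orion, Atlas, 2007, 4, Kim), (Orion, Atlas, 2007, 4, Vic)}.
σ[sid = 4]: keep tuples satisfying sid = 4 → {(Atlas, Atlas, 1992, 4, Cal), (Atlas, Atlas, 1992, 4, Gus), (Atlas, Atlas, 1992, 4, Jo), (Atlas, Atlas, 1992, 4, Kim), (Atlas, Atlas, 1992, 4, Vic), (Beta, Echo, 2005, 4, Cal), (Beta, Echo, 2005, 4, Gus), (Beta, Echo, 2005, 4, Jo), (Beta, Echo, 2005, 4, Kim), (Beta, Echo, 2005, 4, Vic), (Lyra, Omega, 1994, 4, Cal), (Lyra, Omega, 1994, 4, Gus), (Lyra, Omega, 1994, 4, Jo), (Lyra, Omega, 1994, 4, Kim), (Lyra, Omega, 1994, 4, Vic), (Orion, Atlas, 2007, 4, Cal), (Orion, Atlas, 2007, 4, Gus), (Orion, Atlas, 2007, 4, Jo), (Orion, Atlas, 2007, 4, Kim), (Orion, Atlas, 2007, 4, Vic)}
σ[role = Lyra]: keep tuples satisfying role = Lyra → {(Lyra, Omega, 1994, 4, Cal), (Lyra, Omega, 1994, 4, Gus), (Lyra, Omega, 1994, 4, Jo), (Lyra, Omega, 1994, 4, Kim), (Lyra, Omega, 1994, 4, Vic)}
π[title, role, aname]: project onto (title, role, aname) → {(Omega, Lyra, Cal), (Omega, Lyra, Gus), (Omega, Lyra, Jo), (Omega, Lyra, Kim), (Omega, Lyra, Vic)}

{(Omega, Lyra, Cal), (Omega, Lyra, Gus), (Omega, Lyra, Jo), (Omega, Lyra, Kim), (Omega, Lyra, Vic)}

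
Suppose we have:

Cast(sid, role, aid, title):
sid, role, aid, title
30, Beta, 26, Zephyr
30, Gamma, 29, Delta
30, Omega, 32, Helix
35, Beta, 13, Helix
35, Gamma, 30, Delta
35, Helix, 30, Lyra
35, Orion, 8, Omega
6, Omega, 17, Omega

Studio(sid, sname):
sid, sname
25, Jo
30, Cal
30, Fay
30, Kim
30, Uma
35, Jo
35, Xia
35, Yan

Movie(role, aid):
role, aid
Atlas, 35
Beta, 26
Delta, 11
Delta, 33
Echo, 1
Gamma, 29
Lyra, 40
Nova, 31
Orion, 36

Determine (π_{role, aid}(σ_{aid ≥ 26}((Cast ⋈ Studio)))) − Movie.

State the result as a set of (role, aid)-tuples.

Cast ⋈ Studio (natural join on sid): {(30, Beta, 26, Zephyr, Cal), (30, Beta, 26, Zephyr, Fay), (30, Beta, 26, Zephyr, Kim), (30, Beta, 26, Zephyr, Uma), (30, Gamma, 29, Delta, Cal), (30, Gamma, 29, Delta, Fay), (30, Gamma, 29, Delta, Kim), (30, Gamma, 29, Delta, Uma), (30, Omega, 32, Helix, Cal), (30, Omega, 32, Helix, Fay), (30, Omega, 32, Helix, Kim), (30, Omega, 32, Helix, Uma), (35, Beta, 13, Helix, Jo), (35, Beta, 13, Helix, Xia), (35, Beta, 13, Helix, Yan), (35, Gamma, 30, Delta, Jo), (35, Gamma, 30, Delta, Xia), (35, Gamma, 30, Delta, Yan), (35, Helix, 30, Lyra, Jo), (35, Helix, 30, Lyra, Xia), (35, Helix, 30, Lyra, Yan), (35, Orion, 8, Omega, Jo), (35, Orion, 8, Omega, Xia), (35, Orion, 8, Omega, Yan)}
Selection aid ≥ 26: {(30, Beta, 26, Zephyr, Cal), (30, Beta, 26, Zephyr, Fay), (30, Beta, 26, Zephyr, Kim), (30, Beta, 26, Zephyr, Uma), (30, Gamma, 29, Delta, Cal), (30, Gamma, 29, Delta, Fay), (30, Gamma, 29, Delta, Kim), (30, Gamma, 29, Delta, Uma), (30, Omega, 32, Helix, Cal), (30, Omega, 32, Helix, Fay), (30, Omega, 32, Helix, Kim), (30, Omega, 32, Helix, Uma), (35, Gamma, 30, Delta, Jo), (35, Gamma, 30, Delta, Xia), (35, Gamma, 30, Delta, Yan), (35, Helix, 30, Lyra, Jo), (35, Helix, 30, Lyra, Xia), (35, Helix, 30, Lyra, Yan)}
π_{role, aid} gives {(Beta, 26), (Gamma, 29), (Gamma, 30), (Helix, 30), (Omega, 32)} (13 duplicate(s) eliminated).
Set difference of the two operands is {(Gamma, 30), (Helix, 30), (Omega, 32)}.

{(Gamma, 30), (Helix, 30), (Omega, 32)}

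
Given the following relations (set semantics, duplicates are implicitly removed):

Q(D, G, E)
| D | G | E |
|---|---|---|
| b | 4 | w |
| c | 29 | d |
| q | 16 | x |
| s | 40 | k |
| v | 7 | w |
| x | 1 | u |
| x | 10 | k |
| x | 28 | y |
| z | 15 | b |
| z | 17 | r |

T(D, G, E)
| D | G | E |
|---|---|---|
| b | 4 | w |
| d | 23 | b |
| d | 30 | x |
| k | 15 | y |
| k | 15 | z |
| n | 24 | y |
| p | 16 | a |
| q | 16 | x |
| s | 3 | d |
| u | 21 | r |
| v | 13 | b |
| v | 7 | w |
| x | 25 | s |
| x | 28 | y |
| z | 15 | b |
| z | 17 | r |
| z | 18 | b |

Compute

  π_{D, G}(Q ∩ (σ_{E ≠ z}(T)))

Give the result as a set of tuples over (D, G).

Apply σ_{E ≠ z}; surviving tuples: {(b, 4, w), (d, 23, b), (d, 30, x), (k, 15, y), (n, 24, y), (p, 16, a), (q, 16, x), (s, 3, d), (u, 21, r), (v, 13, b), (v, 7, w), (x, 25, s), (x, 28, y), (z, 15, b), (z, 17, r), (z, 18, b)}
Set intersection of the two operands is {(b, 4, w), (q, 16, x), (v, 7, w), (x, 28, y), (z, 15, b), (z, 17, r)}.
Projecting to D, G: {(b, 4), (q, 16), (v, 7), (x, 28), (z, 15), (z, 17)}

{(b, 4), (q, 16), (v, 7), (x, 28), (z, 15), (z, 17)}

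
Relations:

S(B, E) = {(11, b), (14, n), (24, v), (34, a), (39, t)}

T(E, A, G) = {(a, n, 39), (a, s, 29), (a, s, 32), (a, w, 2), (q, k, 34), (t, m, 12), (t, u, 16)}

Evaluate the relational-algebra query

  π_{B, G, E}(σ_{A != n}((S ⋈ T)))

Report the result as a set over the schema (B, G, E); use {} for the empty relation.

{(34, 2, a), (34, 29, a), (34, 32, a), (39, 12, t), (39, 16, t)}

S ⋈ T (natural join on E): {(34, a, n, 39), (34, a, s, 29), (34, a, s, 32), (34, a, w, 2), (39, t, m, 12), (39, t, u, 16)}
Apply σ_{A != n}; surviving tuples: {(34, a, s, 29), (34, a, s, 32), (34, a, w, 2), (39, t, m, 12), (39, t, u, 16)}
π_{B, G, E} gives {(34, 2, a), (34, 29, a), (34, 32, a), (39, 12, t), (39, 16, t)}.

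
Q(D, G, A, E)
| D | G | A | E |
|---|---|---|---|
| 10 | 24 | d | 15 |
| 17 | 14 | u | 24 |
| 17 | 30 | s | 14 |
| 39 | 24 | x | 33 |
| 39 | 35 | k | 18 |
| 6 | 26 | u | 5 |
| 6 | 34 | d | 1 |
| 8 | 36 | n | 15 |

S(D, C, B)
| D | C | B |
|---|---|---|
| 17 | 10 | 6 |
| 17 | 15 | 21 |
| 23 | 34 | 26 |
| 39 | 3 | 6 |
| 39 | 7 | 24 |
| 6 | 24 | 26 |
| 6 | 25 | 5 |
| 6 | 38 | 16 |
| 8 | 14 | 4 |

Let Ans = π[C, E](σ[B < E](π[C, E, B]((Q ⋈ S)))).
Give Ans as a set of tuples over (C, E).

Natural join on D: {(17, 14, u, 24, 10, 6), (17, 14, u, 24, 15, 21), (17, 30, s, 14, 10, 6), (17, 30, s, 14, 15, 21), (39, 24, x, 33, 3, 6), (39, 24, x, 33, 7, 24), (39, 35, k, 18, 3, 6), (39, 35, k, 18, 7, 24), (6, 26, u, 5, 24, 26), (6, 26, u, 5, 25, 5), (6, 26, u, 5, 38, 16), (6, 34, d, 1, 24, 26), (6, 34, d, 1, 25, 5), (6, 34, d, 1, 38, 16), (8, 36, n, 15, 14, 4)}
Projecting to C, E, B: {(10, 14, 6), (10, 24, 6), (14, 15, 4), (15, 14, 21), (15, 24, 21), (24, 1, 26), (24, 5, 26), (25, 1, 5), (25, 5, 5), (3, 18, 6), (3, 33, 6), (38, 1, 16), (38, 5, 16), (7, 18, 24), (7, 33, 24)}
Selection B < E: {(10, 14, 6), (10, 24, 6), (14, 15, 4), (15, 24, 21), (3, 18, 6), (3, 33, 6), (7, 33, 24)}
Projecting to C, E: {(10, 14), (10, 24), (14, 15), (15, 24), (3, 18), (3, 33), (7, 33)}

{(10, 14), (10, 24), (14, 15), (15, 24), (3, 18), (3, 33), (7, 33)}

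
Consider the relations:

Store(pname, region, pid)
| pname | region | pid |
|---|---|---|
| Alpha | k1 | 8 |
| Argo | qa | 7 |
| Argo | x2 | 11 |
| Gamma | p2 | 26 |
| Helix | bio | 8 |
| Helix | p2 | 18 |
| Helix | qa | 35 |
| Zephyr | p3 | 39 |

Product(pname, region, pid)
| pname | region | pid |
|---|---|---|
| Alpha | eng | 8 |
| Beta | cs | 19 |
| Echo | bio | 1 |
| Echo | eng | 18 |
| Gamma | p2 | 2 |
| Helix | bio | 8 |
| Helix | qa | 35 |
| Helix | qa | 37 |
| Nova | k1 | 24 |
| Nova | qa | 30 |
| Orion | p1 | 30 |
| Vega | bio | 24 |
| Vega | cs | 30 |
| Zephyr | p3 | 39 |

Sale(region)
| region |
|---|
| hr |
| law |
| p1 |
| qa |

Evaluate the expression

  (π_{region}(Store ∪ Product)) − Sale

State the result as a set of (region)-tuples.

Union: {(Alpha, k1, 8), (Argo, qa, 7), (Argo, x2, 11), (Gamma, p2, 26), (Helix, bio, 8), (Helix, p2, 18), (Helix, qa, 35), (Zephyr, p3, 39)} with {(Alpha, eng, 8), (Beta, cs, 19), (Echo, bio, 1), (Echo, eng, 18), (Gamma, p2, 2), (Helix, bio, 8), (Helix, qa, 35), (Helix, qa, 37), (Nova, k1, 24), (Nova, qa, 30), (Orion, p1, 30), (Vega, bio, 24), (Vega, cs, 30), (Zephyr, p3, 39)} → {(Alpha, eng, 8), (Alpha, k1, 8), (Argo, qa, 7), (Argo, x2, 11), (Beta, cs, 19), (Echo, bio, 1), (Echo, eng, 18), (Gamma, p2, 2), (Gamma, p2, 26), (Helix, bio, 8), (Helix, p2, 18), (Helix, qa, 35), (Helix, qa, 37), (Nova, k1, 24), (Nova, qa, 30), (Orion, p1, 30), (Vega, bio, 24), (Vega, cs, 30), (Zephyr, p3, 39)}
Keep only column(s) region (10 duplicate(s) eliminated): {bio, cs, eng, k1, p1, p2, p3, qa, x2}
Difference: {bio, cs, eng, k1, p1, p2, p3, qa, x2} with {hr, law, p1, qa} → {bio, cs, eng, k1, p2, p3, x2}

{bio, cs, eng, k1, p2, p3, x2}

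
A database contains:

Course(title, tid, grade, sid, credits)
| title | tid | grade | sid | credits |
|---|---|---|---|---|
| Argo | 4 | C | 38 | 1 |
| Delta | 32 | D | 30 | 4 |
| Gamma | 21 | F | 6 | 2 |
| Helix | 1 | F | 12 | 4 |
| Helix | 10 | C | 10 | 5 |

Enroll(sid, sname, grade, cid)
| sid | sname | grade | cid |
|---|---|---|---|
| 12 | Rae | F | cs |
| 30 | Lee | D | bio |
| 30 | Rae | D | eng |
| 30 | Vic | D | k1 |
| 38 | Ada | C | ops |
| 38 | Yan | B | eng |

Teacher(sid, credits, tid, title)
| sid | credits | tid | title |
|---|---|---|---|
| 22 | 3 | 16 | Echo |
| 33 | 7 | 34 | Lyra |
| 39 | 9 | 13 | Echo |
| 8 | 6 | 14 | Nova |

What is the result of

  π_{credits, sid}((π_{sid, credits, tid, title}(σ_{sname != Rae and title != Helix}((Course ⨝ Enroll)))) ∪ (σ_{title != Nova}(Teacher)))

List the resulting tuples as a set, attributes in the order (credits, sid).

Natural join on grade, sid: {(Argo, 4, C, 38, 1, Ada, ops), (Delta, 32, D, 30, 4, Lee, bio), (Delta, 32, D, 30, 4, Rae, eng), (Delta, 32, D, 30, 4, Vic, k1), (Helix, 1, F, 12, 4, Rae, cs)}
Filtering on sname != Rae and title != Helix leaves {(Argo, 4, C, 38, 1, Ada, ops), (Delta, 32, D, 30, 4, Lee, bio), (Delta, 32, D, 30, 4, Vic, k1)}.
π[sid, credits, tid, title]: project onto (sid, credits, tid, title) (1 duplicate(s) eliminated) → {(30, 4, 32, Delta), (38, 1, 4, Argo)}
Filtering on title != Nova leaves {(22, 3, 16, Echo), (33, 7, 34, Lyra), (39, 9, 13, Echo)}.
Taking the union: {(22, 3, 16, Echo), (30, 4, 32, Delta), (33, 7, 34, Lyra), (38, 1, 4, Argo), (39, 9, 13, Echo)}
π[credits, sid]: project onto (credits, sid) → {(1, 38), (3, 22), (4, 30), (7, 33), (9, 39)}

{(1, 38), (3, 22), (4, 30), (7, 33), (9, 39)}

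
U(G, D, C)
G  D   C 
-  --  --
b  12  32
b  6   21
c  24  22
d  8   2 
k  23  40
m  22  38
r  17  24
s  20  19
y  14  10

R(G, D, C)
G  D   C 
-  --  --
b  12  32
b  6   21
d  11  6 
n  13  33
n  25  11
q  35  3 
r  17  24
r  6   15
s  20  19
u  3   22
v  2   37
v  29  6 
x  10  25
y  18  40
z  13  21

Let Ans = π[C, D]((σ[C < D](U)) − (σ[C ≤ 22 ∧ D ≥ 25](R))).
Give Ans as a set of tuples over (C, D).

Apply σ_{C < D}; surviving tuples: {(c, 24, 22), (d, 8, 2), (s, 20, 19), (y, 14, 10)}
Apply σ_{C ≤ 22 ∧ D ≥ 25}; surviving tuples: {(n, 25, 11), (q, 35, 3), (v, 29, 6)}
Taking the difference: {(c, 24, 22), (d, 8, 2), (s, 20, 19), (y, 14, 10)}
π[C, D]: project onto (C, D) → {(10, 14), (19, 20), (2, 8), (22, 24)}

{(10, 14), (19, 20), (2, 8), (22, 24)}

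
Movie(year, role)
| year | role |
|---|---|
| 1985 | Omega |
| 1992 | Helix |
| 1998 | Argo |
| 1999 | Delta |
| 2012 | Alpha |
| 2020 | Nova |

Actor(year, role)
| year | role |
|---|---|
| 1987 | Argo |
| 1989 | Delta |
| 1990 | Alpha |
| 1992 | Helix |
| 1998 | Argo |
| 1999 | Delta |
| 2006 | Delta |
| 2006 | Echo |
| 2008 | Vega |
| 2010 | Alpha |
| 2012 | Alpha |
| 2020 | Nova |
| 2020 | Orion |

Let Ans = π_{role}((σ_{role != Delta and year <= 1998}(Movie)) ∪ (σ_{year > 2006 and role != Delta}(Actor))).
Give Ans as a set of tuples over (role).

Filtering on role != Delta and year <= 1998 leaves {(1985, Omega), (1992, Helix), (1998, Argo)}.
Filtering on year > 2006 and role != Delta leaves {(2008, Vega), (2010, Alpha), (2012, Alpha), (2020, Nova), (2020, Orion)}.
Union: {(1985, Omega), (1992, Helix), (1998, Argo)} with {(2008, Vega), (2010, Alpha), (2012, Alpha), (2020, Nova), (2020, Orion)} → {(1985, Omega), (1992, Helix), (1998, Argo), (2008, Vega), (2010, Alpha), (2012, Alpha), (2020, Nova), (2020, Orion)}
π_{role} gives {Alpha, Argo, Helix, Nova, Omega, Orion, Vega} (1 duplicate(s) eliminated).

{Alpha, Argo, Helix, Nova, Omega, Orion, Vega}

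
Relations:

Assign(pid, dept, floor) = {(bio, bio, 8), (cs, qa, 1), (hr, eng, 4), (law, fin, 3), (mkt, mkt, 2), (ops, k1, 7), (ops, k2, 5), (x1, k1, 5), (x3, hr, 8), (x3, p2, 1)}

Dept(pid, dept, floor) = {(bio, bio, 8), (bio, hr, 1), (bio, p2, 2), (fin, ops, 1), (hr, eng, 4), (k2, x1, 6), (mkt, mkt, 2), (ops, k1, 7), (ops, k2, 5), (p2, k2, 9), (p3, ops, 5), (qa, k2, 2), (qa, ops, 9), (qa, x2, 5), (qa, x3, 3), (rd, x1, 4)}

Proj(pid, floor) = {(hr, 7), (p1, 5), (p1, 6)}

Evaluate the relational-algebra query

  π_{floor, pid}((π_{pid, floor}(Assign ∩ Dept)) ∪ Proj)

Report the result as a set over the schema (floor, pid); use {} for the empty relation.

Intersection: {(bio, bio, 8), (cs, qa, 1), (hr, eng, 4), (law, fin, 3), (mkt, mkt, 2), (ops, k1, 7), (ops, k2, 5), (x1, k1, 5), (x3, hr, 8), (x3, p2, 1)} with {(bio, bio, 8), (bio, hr, 1), (bio, p2, 2), (fin, ops, 1), (hr, eng, 4), (k2, x1, 6), (mkt, mkt, 2), (ops, k1, 7), (ops, k2, 5), (p2, k2, 9), (p3, ops, 5), (qa, k2, 2), (qa, ops, 9), (qa, x2, 5), (qa, x3, 3), (rd, x1, 4)} → {(bio, bio, 8), (hr, eng, 4), (mkt, mkt, 2), (ops, k1, 7), (ops, k2, 5)}
π[pid, floor]: project onto (pid, floor) → {(bio, 8), (hr, 4), (mkt, 2), (ops, 5), (ops, 7)}
Union: {(bio, 8), (hr, 4), (mkt, 2), (ops, 5), (ops, 7)} with {(hr, 7), (p1, 5), (p1, 6)} → {(bio, 8), (hr, 4), (hr, 7), (mkt, 2), (ops, 5), (ops, 7), (p1, 5), (p1, 6)}
π[floor, pid]: project onto (floor, pid) → {(2, mkt), (4, hr), (5, ops), (5, p1), (6, p1), (7, hr), (7, ops), (8, bio)}

{(2, mkt), (4, hr), (5, ops), (5, p1), (6, p1), (7, hr), (7, ops), (8, bio)}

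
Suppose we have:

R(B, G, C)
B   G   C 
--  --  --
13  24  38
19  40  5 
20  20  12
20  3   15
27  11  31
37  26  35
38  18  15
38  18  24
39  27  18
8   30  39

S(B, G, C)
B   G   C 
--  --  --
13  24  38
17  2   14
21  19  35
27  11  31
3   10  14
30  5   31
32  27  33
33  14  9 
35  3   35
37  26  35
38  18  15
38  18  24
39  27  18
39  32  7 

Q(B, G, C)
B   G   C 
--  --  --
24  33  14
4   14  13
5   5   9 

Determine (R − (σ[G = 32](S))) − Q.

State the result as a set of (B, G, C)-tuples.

{(13, 24, 38), (19, 40, 5), (20, 20, 12), (20, 3, 15), (27, 11, 31), (37, 26, 35), (38, 18, 15), (38, 18, 24), (39, 27, 18), (8, 30, 39)}

σ[G = 32]: keep tuples satisfying G = 32 → {(39, 32, 7)}
Taking the difference: {(13, 24, 38), (19, 40, 5), (20, 20, 12), (20, 3, 15), (27, 11, 31), (37, 26, 35), (38, 18, 15), (38, 18, 24), (39, 27, 18), (8, 30, 39)}
Taking the difference: {(13, 24, 38), (19, 40, 5), (20, 20, 12), (20, 3, 15), (27, 11, 31), (37, 26, 35), (38, 18, 15), (38, 18, 24), (39, 27, 18), (8, 30, 39)}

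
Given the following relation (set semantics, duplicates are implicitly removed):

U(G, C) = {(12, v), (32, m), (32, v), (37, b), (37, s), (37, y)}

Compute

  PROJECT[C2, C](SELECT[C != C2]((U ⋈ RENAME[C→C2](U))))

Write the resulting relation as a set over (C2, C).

ρ[C→C2]: schema becomes (G, C2); tuples unchanged.
Natural join on G: {(12, v, v), (32, m, m), (32, m, v), (32, v, m), (32, v, v), (37, b, b), (37, b, s), (37, b, y), (37, s, b), (37, s, s), (37, s, y), (37, y, b), (37, y, s), (37, y, y)}
Selection C != C2: {(32, m, v), (32, v, m), (37, b, s), (37, b, y), (37, s, b), (37, s, y), (37, y, b), (37, y, s)}
Projecting to C2, C: {(b, s), (b, y), (m, v), (s, b), (s, y), (v, m), (y, b), (y, s)}

{(b, s), (b, y), (m, v), (s, b), (s, y), (v, m), (y, b), (y, s)}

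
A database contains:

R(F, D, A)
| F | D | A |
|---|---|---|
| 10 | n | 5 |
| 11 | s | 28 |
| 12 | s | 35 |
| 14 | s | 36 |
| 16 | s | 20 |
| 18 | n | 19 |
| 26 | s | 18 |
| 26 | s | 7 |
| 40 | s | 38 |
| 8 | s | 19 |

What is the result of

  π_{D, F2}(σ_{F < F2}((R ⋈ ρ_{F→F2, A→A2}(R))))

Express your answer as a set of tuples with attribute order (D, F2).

ρ[F→F2, A→A2]: schema becomes (F2, D, A2); tuples unchanged.
Joining R and ρ_{F→F2, A→A2}(R) on D yields {(10, n, 5, 10, 5), (10, n, 5, 18, 19), (11, s, 28, 11, 28), (11, s, 28, 12, 35), (11, s, 28, 14, 36), (11, s, 28, 16, 20), (11, s, 28, 26, 18), (11, s, 28, 26, 7), (11, s, 28, 40, 38), (11, s, 28, 8, 19), (12, s, 35, 11, 28), (12, s, 35, 12, 35), (12, s, 35, 14, 36), (12, s, 35, 16, 20), (12, s, 35, 26, 18), (12, s, 35, 26, 7), (12, s, 35, 40, 38), (12, s, 35, 8, 19), (14, s, 36, 11, 28), (14, s, 36, 12, 35), (14, s, 36, 14, 36), (14, s, 36, 16, 20), (14, s, 36, 26, 18), (14, s, 36, 26, 7), (14, s, 36, 40, 38), (14, s, 36, 8, 19), (16, s, 20, 11, 28), (16, s, 20, 12, 35), (16, s, 20, 14, 36), (16, s, 20, 16, 20), (16, s, 20, 26, 18), (16, s, 20, 26, 7), (16, s, 20, 40, 38), (16, s, 20, 8, 19), (18, n, 19, 10, 5), (18, n, 19, 18, 19), (26, s, 18, 11, 28), (26, s, 18, 12, 35), (26, s, 18, 14, 36), (26, s, 18, 16, 20), (26, s, 18, 26, 18), (26, s, 18, 26, 7), (26, s, 18, 40, 38), (26, s, 18, 8, 19), (26, s, 7, 11, 28), (26, s, 7, 12, 35), (26, s, 7, 14, 36), (26, s, 7, 16, 20), (26, s, 7, 26, 18), (26, s, 7, 26, 7), (26, s, 7, 40, 38), (26, s, 7, 8, 19), (40, s, 38, 11, 28), (40, s, 38, 12, 35), (40, s, 38, 14, 36), (40, s, 38, 16, 20), (40, s, 38, 26, 18), (40, s, 38, 26, 7), (40, s, 38, 40, 38), (40, s, 38, 8, 19), (8, s, 19, 11, 28), (8, s, 19, 12, 35), (8, s, 19, 14, 36), (8, s, 19, 16, 20), (8, s, 19, 26, 18), (8, s, 19, 26, 7), (8, s, 19, 40, 38), (8, s, 19, 8, 19)}.
σ[F < F2]: keep tuples satisfying F < F2 → {(10, n, 5, 18, 19), (11, s, 28, 12, 35), (11, s, 28, 14, 36), (11, s, 28, 16, 20), (11, s, 28, 26, 18), (11, s, 28, 26, 7), (11, s, 28, 40, 38), (12, s, 35, 14, 36), (12, s, 35, 16, 20), (12, s, 35, 26, 18), (12, s, 35, 26, 7), (12, s, 35, 40, 38), (14, s, 36, 16, 20), (14, s, 36, 26, 18), (14, s, 36, 26, 7), (14, s, 36, 40, 38), (16, s, 20, 26, 18), (16, s, 20, 26, 7), (16, s, 20, 40, 38), (26, s, 18, 40, 38), (26, s, 7, 40, 38), (8, s, 19, 11, 28), (8, s, 19, 12, 35), (8, s, 19, 14, 36), (8, s, 19, 16, 20), (8, s, 19, 26, 18), (8, s, 19, 26, 7), (8, s, 19, 40, 38)}
Projecting to D, F2 (21 duplicate(s) eliminated): {(n, 18), (s, 11), (s, 12), (s, 14), (s, 16), (s, 26), (s, 40)}

{(n, 18), (s, 11), (s, 12), (s, 14), (s, 16), (s, 26), (s, 40)}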